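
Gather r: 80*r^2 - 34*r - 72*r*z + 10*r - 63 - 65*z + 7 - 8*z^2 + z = 80*r^2 + r*(-72*z - 24) - 8*z^2 - 64*z - 56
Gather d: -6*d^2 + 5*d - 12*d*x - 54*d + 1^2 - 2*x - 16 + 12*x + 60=-6*d^2 + d*(-12*x - 49) + 10*x + 45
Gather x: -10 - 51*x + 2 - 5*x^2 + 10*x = -5*x^2 - 41*x - 8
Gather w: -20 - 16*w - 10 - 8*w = -24*w - 30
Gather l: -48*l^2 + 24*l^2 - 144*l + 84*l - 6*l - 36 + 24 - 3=-24*l^2 - 66*l - 15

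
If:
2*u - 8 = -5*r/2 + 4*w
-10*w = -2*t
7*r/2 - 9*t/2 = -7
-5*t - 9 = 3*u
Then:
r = -5516/193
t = -3990/193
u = 6071/193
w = -798/193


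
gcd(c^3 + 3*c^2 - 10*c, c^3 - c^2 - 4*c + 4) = c - 2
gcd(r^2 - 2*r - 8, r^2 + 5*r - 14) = 1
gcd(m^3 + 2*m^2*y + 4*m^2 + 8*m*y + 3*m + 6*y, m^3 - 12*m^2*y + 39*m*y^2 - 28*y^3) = 1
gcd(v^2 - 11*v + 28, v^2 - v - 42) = v - 7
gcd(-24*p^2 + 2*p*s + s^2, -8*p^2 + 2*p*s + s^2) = 1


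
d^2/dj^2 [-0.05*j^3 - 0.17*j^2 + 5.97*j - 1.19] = -0.3*j - 0.34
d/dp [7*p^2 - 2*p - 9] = 14*p - 2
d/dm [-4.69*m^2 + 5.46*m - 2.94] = 5.46 - 9.38*m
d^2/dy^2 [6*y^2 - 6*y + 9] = 12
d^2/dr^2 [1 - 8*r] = 0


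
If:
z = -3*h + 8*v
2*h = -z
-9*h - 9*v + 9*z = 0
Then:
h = 0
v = 0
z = 0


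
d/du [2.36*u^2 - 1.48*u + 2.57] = 4.72*u - 1.48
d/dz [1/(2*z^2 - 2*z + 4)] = (1/2 - z)/(z^2 - z + 2)^2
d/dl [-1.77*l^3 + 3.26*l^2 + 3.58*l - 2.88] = -5.31*l^2 + 6.52*l + 3.58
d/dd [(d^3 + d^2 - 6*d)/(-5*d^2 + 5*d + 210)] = (-d^4 + 2*d^3 + 121*d^2 + 84*d - 252)/(5*(d^4 - 2*d^3 - 83*d^2 + 84*d + 1764))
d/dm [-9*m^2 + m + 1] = 1 - 18*m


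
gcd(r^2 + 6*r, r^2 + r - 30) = r + 6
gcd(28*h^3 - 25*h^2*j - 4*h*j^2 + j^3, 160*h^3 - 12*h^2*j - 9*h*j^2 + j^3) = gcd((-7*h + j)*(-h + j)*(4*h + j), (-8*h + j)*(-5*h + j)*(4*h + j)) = 4*h + j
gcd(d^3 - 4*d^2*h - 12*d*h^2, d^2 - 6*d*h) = d^2 - 6*d*h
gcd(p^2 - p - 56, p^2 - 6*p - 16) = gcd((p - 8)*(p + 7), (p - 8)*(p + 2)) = p - 8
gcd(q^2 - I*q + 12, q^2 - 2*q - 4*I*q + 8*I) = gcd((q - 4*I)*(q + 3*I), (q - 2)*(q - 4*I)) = q - 4*I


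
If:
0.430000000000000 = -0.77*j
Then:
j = -0.56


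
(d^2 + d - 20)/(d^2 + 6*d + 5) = (d - 4)/(d + 1)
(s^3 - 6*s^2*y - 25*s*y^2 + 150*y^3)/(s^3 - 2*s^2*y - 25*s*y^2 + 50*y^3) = (-s + 6*y)/(-s + 2*y)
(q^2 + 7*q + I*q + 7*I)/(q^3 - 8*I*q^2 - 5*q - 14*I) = (q + 7)/(q^2 - 9*I*q - 14)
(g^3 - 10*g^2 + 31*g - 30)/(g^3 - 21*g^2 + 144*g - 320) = (g^2 - 5*g + 6)/(g^2 - 16*g + 64)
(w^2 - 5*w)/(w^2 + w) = (w - 5)/(w + 1)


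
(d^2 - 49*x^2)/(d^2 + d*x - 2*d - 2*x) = (d^2 - 49*x^2)/(d^2 + d*x - 2*d - 2*x)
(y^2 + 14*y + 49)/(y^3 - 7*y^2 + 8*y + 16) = (y^2 + 14*y + 49)/(y^3 - 7*y^2 + 8*y + 16)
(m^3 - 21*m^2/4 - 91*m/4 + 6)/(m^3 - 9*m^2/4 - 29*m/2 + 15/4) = (m - 8)/(m - 5)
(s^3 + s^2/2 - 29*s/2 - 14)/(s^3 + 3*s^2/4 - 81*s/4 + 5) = 2*(2*s^2 + 9*s + 7)/(4*s^2 + 19*s - 5)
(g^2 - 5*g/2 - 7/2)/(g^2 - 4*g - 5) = (g - 7/2)/(g - 5)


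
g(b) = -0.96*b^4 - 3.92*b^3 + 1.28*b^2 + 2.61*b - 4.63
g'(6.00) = -1234.83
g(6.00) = -2033.77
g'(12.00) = -8295.63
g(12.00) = -26469.31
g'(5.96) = -1212.83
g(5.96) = -1984.82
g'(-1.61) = -15.97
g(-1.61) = 4.39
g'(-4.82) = 147.06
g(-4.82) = -66.67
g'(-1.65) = -16.38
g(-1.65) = 5.04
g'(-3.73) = 28.72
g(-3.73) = 21.05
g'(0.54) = -0.04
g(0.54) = -3.55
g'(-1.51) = -14.85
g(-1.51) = 2.85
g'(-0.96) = -7.29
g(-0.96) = -3.30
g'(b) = -3.84*b^3 - 11.76*b^2 + 2.56*b + 2.61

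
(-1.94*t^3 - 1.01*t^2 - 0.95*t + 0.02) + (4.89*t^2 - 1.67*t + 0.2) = -1.94*t^3 + 3.88*t^2 - 2.62*t + 0.22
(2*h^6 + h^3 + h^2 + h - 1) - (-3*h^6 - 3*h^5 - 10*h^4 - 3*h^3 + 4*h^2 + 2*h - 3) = 5*h^6 + 3*h^5 + 10*h^4 + 4*h^3 - 3*h^2 - h + 2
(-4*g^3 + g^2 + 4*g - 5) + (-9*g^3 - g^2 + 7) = -13*g^3 + 4*g + 2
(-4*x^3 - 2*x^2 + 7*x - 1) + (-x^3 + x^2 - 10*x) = -5*x^3 - x^2 - 3*x - 1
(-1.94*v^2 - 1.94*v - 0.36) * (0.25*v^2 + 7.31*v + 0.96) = -0.485*v^4 - 14.6664*v^3 - 16.1338*v^2 - 4.494*v - 0.3456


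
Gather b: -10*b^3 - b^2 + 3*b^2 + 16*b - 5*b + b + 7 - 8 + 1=-10*b^3 + 2*b^2 + 12*b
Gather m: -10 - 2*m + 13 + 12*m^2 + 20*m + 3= 12*m^2 + 18*m + 6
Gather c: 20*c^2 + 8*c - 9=20*c^2 + 8*c - 9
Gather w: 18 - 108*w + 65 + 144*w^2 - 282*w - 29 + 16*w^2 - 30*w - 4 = 160*w^2 - 420*w + 50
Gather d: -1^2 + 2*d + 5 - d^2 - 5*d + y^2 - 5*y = -d^2 - 3*d + y^2 - 5*y + 4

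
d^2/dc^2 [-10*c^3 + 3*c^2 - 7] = 6 - 60*c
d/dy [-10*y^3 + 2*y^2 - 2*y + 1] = -30*y^2 + 4*y - 2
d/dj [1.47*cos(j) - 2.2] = -1.47*sin(j)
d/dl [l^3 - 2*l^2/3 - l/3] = 3*l^2 - 4*l/3 - 1/3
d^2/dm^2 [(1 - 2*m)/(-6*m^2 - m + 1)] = 2*(4*(1 - 9*m)*(6*m^2 + m - 1) + (2*m - 1)*(12*m + 1)^2)/(6*m^2 + m - 1)^3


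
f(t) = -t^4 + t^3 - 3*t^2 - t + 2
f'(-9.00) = 3212.00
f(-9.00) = -7522.00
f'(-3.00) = 152.00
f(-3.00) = -130.00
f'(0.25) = -2.38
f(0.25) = 1.57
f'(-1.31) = 21.00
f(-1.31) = -7.03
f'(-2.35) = 81.58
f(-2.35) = -55.69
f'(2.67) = -71.77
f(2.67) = -53.84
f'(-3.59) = 244.28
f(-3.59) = -245.45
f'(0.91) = -6.99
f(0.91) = -1.33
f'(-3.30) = 195.22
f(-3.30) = -181.90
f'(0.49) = -3.69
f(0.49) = 0.85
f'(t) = -4*t^3 + 3*t^2 - 6*t - 1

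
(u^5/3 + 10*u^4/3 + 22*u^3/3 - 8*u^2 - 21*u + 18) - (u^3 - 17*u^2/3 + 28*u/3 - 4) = u^5/3 + 10*u^4/3 + 19*u^3/3 - 7*u^2/3 - 91*u/3 + 22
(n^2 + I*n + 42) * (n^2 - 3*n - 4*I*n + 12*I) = n^4 - 3*n^3 - 3*I*n^3 + 46*n^2 + 9*I*n^2 - 138*n - 168*I*n + 504*I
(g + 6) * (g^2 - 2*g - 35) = g^3 + 4*g^2 - 47*g - 210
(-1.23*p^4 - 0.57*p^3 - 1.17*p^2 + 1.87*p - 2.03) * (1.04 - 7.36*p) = 9.0528*p^5 + 2.916*p^4 + 8.0184*p^3 - 14.98*p^2 + 16.8856*p - 2.1112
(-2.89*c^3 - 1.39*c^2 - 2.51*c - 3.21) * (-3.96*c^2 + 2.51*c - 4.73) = 11.4444*c^5 - 1.7495*c^4 + 20.1204*c^3 + 12.9862*c^2 + 3.8152*c + 15.1833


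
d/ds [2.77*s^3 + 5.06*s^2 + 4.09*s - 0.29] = 8.31*s^2 + 10.12*s + 4.09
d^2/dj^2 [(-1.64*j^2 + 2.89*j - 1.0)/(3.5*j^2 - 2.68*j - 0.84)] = (40.0386*j^3 - 102.4296*j^2 + 107.2596*j - 35.571104)/(42.875*j^6 - 98.49*j^5 + 44.5452*j^4 + 28.026368*j^3 - 10.690848*j^2 - 5.673024*j - 0.592704)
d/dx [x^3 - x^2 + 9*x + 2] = 3*x^2 - 2*x + 9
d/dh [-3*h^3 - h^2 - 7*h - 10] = -9*h^2 - 2*h - 7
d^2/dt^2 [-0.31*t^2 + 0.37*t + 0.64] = -0.620000000000000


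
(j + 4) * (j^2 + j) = j^3 + 5*j^2 + 4*j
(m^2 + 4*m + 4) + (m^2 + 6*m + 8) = 2*m^2 + 10*m + 12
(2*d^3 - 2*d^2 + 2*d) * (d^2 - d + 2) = 2*d^5 - 4*d^4 + 8*d^3 - 6*d^2 + 4*d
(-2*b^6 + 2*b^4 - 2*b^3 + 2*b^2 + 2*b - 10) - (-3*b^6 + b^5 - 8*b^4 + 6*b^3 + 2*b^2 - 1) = b^6 - b^5 + 10*b^4 - 8*b^3 + 2*b - 9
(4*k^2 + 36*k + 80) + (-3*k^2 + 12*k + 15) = k^2 + 48*k + 95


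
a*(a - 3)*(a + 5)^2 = a^4 + 7*a^3 - 5*a^2 - 75*a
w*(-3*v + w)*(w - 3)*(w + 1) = -3*v*w^3 + 6*v*w^2 + 9*v*w + w^4 - 2*w^3 - 3*w^2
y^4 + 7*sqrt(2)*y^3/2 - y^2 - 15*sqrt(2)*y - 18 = (y - 3*sqrt(2)/2)*(y + sqrt(2))^2*(y + 3*sqrt(2))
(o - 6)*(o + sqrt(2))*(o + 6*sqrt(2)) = o^3 - 6*o^2 + 7*sqrt(2)*o^2 - 42*sqrt(2)*o + 12*o - 72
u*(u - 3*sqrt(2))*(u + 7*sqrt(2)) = u^3 + 4*sqrt(2)*u^2 - 42*u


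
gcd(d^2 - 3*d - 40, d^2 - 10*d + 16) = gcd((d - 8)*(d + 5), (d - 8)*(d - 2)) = d - 8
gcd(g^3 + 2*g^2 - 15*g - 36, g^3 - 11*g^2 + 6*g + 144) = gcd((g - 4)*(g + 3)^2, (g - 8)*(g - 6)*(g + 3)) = g + 3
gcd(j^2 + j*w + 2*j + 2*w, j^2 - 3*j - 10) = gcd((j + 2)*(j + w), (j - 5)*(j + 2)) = j + 2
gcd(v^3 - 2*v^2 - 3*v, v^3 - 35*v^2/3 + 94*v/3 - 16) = v - 3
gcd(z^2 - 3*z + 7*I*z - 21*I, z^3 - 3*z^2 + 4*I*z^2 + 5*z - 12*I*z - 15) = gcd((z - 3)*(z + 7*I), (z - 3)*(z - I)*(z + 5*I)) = z - 3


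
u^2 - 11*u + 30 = (u - 6)*(u - 5)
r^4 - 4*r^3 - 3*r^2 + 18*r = r*(r - 3)^2*(r + 2)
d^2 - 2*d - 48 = (d - 8)*(d + 6)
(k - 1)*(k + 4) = k^2 + 3*k - 4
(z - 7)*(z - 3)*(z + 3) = z^3 - 7*z^2 - 9*z + 63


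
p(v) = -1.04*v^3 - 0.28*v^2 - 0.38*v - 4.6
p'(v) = -3.12*v^2 - 0.56*v - 0.38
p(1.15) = -6.99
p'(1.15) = -5.15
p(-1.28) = -2.39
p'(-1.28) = -4.78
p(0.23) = -4.71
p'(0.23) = -0.67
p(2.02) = -15.08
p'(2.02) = -14.24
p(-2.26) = 6.83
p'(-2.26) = -15.05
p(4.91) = -136.32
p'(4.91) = -78.35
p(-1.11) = -3.10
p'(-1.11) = -3.60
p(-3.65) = 43.63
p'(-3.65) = -39.90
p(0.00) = -4.60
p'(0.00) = -0.38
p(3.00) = -36.34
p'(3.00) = -30.14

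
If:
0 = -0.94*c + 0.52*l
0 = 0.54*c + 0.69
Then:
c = -1.28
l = -2.31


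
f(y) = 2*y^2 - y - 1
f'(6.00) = 23.00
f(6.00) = 65.00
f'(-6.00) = -25.00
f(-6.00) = 77.00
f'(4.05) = 15.20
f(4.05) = 27.76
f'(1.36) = 4.44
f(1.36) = 1.34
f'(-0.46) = -2.84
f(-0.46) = -0.12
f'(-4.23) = -17.92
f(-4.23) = 39.02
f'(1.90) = 6.60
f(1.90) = 4.32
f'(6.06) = 23.24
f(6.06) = 66.39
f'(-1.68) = -7.72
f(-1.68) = 6.32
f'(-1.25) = -6.00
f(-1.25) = 3.38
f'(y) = 4*y - 1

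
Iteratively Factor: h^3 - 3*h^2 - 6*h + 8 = (h - 4)*(h^2 + h - 2) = (h - 4)*(h + 2)*(h - 1)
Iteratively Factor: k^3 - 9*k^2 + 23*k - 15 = (k - 3)*(k^2 - 6*k + 5) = (k - 3)*(k - 1)*(k - 5)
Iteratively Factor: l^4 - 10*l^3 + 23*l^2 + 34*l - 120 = (l - 4)*(l^3 - 6*l^2 - l + 30) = (l - 5)*(l - 4)*(l^2 - l - 6) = (l - 5)*(l - 4)*(l + 2)*(l - 3)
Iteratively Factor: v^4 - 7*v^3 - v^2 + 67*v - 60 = (v - 4)*(v^3 - 3*v^2 - 13*v + 15) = (v - 4)*(v + 3)*(v^2 - 6*v + 5) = (v - 5)*(v - 4)*(v + 3)*(v - 1)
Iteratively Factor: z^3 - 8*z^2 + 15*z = (z)*(z^2 - 8*z + 15) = z*(z - 3)*(z - 5)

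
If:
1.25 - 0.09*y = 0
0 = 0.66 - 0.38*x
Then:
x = 1.74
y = 13.89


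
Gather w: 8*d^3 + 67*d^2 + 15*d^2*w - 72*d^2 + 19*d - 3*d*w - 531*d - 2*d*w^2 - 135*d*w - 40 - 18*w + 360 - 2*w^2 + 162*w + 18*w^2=8*d^3 - 5*d^2 - 512*d + w^2*(16 - 2*d) + w*(15*d^2 - 138*d + 144) + 320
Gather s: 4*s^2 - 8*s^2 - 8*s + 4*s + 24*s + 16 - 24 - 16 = -4*s^2 + 20*s - 24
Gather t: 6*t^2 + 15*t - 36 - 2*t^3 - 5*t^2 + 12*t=-2*t^3 + t^2 + 27*t - 36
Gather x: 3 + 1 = 4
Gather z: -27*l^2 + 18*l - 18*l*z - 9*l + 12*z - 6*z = -27*l^2 + 9*l + z*(6 - 18*l)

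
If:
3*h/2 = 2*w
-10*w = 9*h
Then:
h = 0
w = 0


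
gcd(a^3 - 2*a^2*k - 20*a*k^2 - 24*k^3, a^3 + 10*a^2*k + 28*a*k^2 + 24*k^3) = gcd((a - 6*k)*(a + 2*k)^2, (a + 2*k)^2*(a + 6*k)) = a^2 + 4*a*k + 4*k^2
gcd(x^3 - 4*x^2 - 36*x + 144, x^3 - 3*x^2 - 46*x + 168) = x^2 - 10*x + 24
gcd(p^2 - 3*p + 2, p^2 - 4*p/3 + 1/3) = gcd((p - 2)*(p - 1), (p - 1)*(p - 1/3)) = p - 1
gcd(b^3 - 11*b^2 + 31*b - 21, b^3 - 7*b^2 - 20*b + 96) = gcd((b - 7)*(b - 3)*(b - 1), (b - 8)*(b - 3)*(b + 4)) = b - 3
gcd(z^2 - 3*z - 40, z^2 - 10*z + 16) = z - 8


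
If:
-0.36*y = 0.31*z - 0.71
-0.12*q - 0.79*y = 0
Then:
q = 5.66898148148148*z - 12.9837962962963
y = 1.97222222222222 - 0.861111111111111*z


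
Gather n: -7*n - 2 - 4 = -7*n - 6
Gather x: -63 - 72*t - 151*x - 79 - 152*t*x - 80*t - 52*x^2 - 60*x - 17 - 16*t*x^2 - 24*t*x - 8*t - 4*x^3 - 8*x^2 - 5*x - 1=-160*t - 4*x^3 + x^2*(-16*t - 60) + x*(-176*t - 216) - 160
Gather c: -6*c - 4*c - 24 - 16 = -10*c - 40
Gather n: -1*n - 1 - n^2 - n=-n^2 - 2*n - 1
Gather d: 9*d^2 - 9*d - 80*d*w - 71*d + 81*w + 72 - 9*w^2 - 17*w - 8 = 9*d^2 + d*(-80*w - 80) - 9*w^2 + 64*w + 64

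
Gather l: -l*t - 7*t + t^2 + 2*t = -l*t + t^2 - 5*t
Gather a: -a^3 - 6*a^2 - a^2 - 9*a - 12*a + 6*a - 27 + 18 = -a^3 - 7*a^2 - 15*a - 9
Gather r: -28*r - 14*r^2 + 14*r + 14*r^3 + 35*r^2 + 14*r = 14*r^3 + 21*r^2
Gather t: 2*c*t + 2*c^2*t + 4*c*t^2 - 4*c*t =4*c*t^2 + t*(2*c^2 - 2*c)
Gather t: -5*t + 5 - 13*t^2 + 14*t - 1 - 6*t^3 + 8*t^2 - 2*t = -6*t^3 - 5*t^2 + 7*t + 4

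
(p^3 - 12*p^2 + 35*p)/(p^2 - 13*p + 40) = p*(p - 7)/(p - 8)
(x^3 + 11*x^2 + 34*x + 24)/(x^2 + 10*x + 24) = x + 1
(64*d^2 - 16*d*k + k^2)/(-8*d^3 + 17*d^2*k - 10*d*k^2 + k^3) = (-8*d + k)/(d^2 - 2*d*k + k^2)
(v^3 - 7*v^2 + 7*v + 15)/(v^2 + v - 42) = (v^3 - 7*v^2 + 7*v + 15)/(v^2 + v - 42)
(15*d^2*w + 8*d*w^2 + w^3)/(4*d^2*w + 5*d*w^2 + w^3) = (15*d^2 + 8*d*w + w^2)/(4*d^2 + 5*d*w + w^2)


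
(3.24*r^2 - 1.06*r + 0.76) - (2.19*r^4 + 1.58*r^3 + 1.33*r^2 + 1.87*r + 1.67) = -2.19*r^4 - 1.58*r^3 + 1.91*r^2 - 2.93*r - 0.91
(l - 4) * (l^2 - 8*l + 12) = l^3 - 12*l^2 + 44*l - 48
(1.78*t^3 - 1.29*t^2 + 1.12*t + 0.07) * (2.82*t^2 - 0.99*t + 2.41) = 5.0196*t^5 - 5.4*t^4 + 8.7253*t^3 - 4.0203*t^2 + 2.6299*t + 0.1687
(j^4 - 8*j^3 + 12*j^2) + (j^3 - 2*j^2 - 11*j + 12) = j^4 - 7*j^3 + 10*j^2 - 11*j + 12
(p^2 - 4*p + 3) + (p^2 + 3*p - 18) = 2*p^2 - p - 15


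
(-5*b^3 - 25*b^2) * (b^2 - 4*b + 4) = -5*b^5 - 5*b^4 + 80*b^3 - 100*b^2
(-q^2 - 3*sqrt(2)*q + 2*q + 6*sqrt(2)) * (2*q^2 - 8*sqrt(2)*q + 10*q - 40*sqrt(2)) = -2*q^4 - 6*q^3 + 2*sqrt(2)*q^3 + 6*sqrt(2)*q^2 + 68*q^2 - 20*sqrt(2)*q + 144*q - 480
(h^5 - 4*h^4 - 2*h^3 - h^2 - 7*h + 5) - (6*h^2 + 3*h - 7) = h^5 - 4*h^4 - 2*h^3 - 7*h^2 - 10*h + 12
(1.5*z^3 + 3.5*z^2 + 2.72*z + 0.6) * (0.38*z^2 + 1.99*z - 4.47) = 0.57*z^5 + 4.315*z^4 + 1.2936*z^3 - 10.0042*z^2 - 10.9644*z - 2.682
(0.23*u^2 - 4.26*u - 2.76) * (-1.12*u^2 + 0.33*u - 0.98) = -0.2576*u^4 + 4.8471*u^3 + 1.46*u^2 + 3.264*u + 2.7048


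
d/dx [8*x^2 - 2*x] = 16*x - 2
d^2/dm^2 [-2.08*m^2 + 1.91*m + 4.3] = -4.16000000000000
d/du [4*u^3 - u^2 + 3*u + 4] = 12*u^2 - 2*u + 3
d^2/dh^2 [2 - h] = 0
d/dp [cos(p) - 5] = -sin(p)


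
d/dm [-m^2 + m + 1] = 1 - 2*m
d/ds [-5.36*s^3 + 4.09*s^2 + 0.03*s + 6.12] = -16.08*s^2 + 8.18*s + 0.03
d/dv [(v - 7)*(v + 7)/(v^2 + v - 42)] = 1/(v^2 - 12*v + 36)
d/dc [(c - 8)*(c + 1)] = 2*c - 7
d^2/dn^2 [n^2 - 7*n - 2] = 2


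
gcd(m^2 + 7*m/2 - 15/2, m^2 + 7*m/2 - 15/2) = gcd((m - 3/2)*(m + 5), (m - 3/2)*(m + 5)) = m^2 + 7*m/2 - 15/2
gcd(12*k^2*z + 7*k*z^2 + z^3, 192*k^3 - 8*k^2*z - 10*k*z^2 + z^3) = 4*k + z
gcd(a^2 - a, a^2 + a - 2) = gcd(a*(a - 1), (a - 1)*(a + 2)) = a - 1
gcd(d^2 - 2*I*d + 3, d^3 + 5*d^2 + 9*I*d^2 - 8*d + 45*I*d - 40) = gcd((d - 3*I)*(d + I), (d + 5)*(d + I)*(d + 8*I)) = d + I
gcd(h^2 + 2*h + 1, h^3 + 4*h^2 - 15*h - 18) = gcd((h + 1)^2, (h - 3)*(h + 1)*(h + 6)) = h + 1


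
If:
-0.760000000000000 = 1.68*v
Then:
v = -0.45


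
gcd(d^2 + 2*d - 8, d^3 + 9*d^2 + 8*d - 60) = d - 2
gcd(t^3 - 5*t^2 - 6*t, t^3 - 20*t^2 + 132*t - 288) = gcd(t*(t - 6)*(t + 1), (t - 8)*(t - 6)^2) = t - 6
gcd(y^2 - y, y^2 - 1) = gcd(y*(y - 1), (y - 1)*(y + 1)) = y - 1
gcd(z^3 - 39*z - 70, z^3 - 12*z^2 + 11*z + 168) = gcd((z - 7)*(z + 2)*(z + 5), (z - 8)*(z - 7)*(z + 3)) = z - 7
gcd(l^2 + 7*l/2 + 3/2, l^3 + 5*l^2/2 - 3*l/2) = l + 3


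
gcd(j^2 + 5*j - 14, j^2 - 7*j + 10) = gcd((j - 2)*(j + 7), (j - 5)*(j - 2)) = j - 2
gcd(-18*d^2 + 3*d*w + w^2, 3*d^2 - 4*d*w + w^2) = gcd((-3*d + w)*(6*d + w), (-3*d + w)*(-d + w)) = -3*d + w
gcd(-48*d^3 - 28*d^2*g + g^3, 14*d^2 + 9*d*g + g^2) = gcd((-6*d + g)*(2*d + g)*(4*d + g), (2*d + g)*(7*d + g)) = 2*d + g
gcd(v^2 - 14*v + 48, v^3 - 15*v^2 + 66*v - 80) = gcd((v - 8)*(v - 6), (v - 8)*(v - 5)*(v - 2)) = v - 8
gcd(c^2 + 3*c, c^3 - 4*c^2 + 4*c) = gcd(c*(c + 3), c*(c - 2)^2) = c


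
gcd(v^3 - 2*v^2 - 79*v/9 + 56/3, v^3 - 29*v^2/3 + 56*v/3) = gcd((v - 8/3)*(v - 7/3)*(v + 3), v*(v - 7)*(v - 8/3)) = v - 8/3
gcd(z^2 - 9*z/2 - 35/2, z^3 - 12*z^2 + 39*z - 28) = z - 7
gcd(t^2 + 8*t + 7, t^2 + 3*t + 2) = t + 1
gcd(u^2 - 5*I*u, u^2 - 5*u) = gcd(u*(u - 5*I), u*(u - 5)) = u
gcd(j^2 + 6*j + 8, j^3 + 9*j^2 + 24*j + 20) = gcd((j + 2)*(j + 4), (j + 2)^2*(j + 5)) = j + 2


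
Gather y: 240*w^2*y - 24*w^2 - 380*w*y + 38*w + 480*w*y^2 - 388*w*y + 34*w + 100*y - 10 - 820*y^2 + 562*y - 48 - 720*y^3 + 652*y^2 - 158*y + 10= -24*w^2 + 72*w - 720*y^3 + y^2*(480*w - 168) + y*(240*w^2 - 768*w + 504) - 48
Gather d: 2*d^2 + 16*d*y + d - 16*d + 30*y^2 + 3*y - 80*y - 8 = 2*d^2 + d*(16*y - 15) + 30*y^2 - 77*y - 8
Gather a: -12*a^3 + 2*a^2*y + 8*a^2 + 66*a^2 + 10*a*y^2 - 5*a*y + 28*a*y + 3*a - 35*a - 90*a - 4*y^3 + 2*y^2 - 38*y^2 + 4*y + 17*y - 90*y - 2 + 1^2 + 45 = -12*a^3 + a^2*(2*y + 74) + a*(10*y^2 + 23*y - 122) - 4*y^3 - 36*y^2 - 69*y + 44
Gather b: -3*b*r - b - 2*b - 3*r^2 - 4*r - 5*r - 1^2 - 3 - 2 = b*(-3*r - 3) - 3*r^2 - 9*r - 6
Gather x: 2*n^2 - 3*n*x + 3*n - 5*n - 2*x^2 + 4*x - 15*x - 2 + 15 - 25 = 2*n^2 - 2*n - 2*x^2 + x*(-3*n - 11) - 12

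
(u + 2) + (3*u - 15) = 4*u - 13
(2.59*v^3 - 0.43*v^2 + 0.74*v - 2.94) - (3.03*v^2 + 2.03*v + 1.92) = 2.59*v^3 - 3.46*v^2 - 1.29*v - 4.86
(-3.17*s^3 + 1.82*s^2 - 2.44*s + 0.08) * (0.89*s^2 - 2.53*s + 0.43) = -2.8213*s^5 + 9.6399*s^4 - 8.1393*s^3 + 7.027*s^2 - 1.2516*s + 0.0344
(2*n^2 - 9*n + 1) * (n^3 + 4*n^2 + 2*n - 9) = 2*n^5 - n^4 - 31*n^3 - 32*n^2 + 83*n - 9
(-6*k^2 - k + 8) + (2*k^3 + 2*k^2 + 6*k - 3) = 2*k^3 - 4*k^2 + 5*k + 5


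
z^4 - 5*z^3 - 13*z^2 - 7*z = z*(z - 7)*(z + 1)^2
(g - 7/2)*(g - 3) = g^2 - 13*g/2 + 21/2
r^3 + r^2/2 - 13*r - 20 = (r - 4)*(r + 2)*(r + 5/2)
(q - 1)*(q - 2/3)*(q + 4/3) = q^3 - q^2/3 - 14*q/9 + 8/9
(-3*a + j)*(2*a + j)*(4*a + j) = -24*a^3 - 10*a^2*j + 3*a*j^2 + j^3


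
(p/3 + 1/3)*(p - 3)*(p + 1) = p^3/3 - p^2/3 - 5*p/3 - 1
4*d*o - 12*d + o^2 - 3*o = (4*d + o)*(o - 3)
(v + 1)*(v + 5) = v^2 + 6*v + 5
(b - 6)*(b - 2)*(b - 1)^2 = b^4 - 10*b^3 + 29*b^2 - 32*b + 12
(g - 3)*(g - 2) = g^2 - 5*g + 6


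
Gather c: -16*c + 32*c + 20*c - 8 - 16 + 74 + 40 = 36*c + 90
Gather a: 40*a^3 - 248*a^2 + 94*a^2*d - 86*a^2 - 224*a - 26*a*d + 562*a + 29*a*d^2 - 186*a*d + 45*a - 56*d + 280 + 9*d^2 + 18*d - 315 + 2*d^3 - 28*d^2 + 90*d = 40*a^3 + a^2*(94*d - 334) + a*(29*d^2 - 212*d + 383) + 2*d^3 - 19*d^2 + 52*d - 35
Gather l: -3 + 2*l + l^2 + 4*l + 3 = l^2 + 6*l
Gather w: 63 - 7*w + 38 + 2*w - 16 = 85 - 5*w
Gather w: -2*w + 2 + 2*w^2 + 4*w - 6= 2*w^2 + 2*w - 4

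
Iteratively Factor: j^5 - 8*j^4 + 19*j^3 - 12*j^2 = (j)*(j^4 - 8*j^3 + 19*j^2 - 12*j) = j*(j - 3)*(j^3 - 5*j^2 + 4*j) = j*(j - 4)*(j - 3)*(j^2 - j) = j*(j - 4)*(j - 3)*(j - 1)*(j)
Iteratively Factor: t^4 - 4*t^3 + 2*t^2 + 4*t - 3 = (t + 1)*(t^3 - 5*t^2 + 7*t - 3) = (t - 1)*(t + 1)*(t^2 - 4*t + 3) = (t - 3)*(t - 1)*(t + 1)*(t - 1)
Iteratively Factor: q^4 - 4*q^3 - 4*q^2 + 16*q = (q - 2)*(q^3 - 2*q^2 - 8*q) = (q - 2)*(q + 2)*(q^2 - 4*q) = q*(q - 2)*(q + 2)*(q - 4)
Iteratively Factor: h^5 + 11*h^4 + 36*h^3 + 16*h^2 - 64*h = (h + 4)*(h^4 + 7*h^3 + 8*h^2 - 16*h) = (h - 1)*(h + 4)*(h^3 + 8*h^2 + 16*h) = (h - 1)*(h + 4)^2*(h^2 + 4*h) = (h - 1)*(h + 4)^3*(h)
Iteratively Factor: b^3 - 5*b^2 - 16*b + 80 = (b - 5)*(b^2 - 16) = (b - 5)*(b - 4)*(b + 4)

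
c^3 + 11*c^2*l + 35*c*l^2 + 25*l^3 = (c + l)*(c + 5*l)^2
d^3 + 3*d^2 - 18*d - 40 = (d - 4)*(d + 2)*(d + 5)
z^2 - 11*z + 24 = (z - 8)*(z - 3)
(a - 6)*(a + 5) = a^2 - a - 30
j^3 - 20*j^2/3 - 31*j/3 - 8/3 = (j - 8)*(j + 1/3)*(j + 1)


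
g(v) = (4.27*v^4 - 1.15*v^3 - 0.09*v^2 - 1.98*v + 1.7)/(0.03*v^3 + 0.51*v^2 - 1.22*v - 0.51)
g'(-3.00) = -43.51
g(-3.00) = 55.38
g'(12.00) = 92.38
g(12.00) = 785.62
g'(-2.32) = -29.48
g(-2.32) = 30.67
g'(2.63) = -2167.94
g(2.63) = 505.24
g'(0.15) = 6.18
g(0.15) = -2.05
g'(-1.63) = -16.98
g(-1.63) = 14.72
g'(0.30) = 3.72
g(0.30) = -1.33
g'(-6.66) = -166.22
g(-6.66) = 409.44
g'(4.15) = 29.18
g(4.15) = 219.67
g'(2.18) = -979.72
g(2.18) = -187.28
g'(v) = (-0.09*v^2 - 1.02*v + 1.22)*(4.27*v^4 - 1.15*v^3 - 0.09*v^2 - 1.98*v + 1.7)/(0.03*v^3 + 0.51*v^2 - 1.22*v - 0.51)^2 + (17.08*v^3 - 3.45*v^2 - 0.18*v - 1.98)/(0.03*v^3 + 0.51*v^2 - 1.22*v - 0.51)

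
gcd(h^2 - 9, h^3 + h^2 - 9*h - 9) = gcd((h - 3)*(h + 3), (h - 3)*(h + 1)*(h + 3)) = h^2 - 9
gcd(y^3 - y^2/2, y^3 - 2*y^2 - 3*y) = y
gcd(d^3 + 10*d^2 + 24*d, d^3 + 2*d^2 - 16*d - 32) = d + 4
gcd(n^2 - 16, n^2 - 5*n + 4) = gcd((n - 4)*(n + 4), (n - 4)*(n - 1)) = n - 4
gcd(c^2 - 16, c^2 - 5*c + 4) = c - 4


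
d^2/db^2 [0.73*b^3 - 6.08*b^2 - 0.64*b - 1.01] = 4.38*b - 12.16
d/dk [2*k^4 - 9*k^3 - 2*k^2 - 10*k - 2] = 8*k^3 - 27*k^2 - 4*k - 10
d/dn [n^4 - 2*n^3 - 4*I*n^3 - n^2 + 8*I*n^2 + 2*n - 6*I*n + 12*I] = 4*n^3 + n^2*(-6 - 12*I) + n*(-2 + 16*I) + 2 - 6*I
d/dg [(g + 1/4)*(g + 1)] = 2*g + 5/4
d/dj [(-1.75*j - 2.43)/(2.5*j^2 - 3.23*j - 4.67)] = (4.375*j^2 + 12.15*j + 0.323599999999999)/(6.25*j^4 - 16.15*j^3 - 12.9171*j^2 + 30.1682*j + 21.8089)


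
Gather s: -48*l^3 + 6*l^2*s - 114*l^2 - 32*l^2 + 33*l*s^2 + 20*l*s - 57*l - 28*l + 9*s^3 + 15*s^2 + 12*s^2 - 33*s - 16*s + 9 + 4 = -48*l^3 - 146*l^2 - 85*l + 9*s^3 + s^2*(33*l + 27) + s*(6*l^2 + 20*l - 49) + 13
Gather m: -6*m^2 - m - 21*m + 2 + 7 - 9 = -6*m^2 - 22*m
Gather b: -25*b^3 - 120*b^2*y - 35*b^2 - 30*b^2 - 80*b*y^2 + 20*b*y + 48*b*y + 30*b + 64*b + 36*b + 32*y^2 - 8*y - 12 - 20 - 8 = -25*b^3 + b^2*(-120*y - 65) + b*(-80*y^2 + 68*y + 130) + 32*y^2 - 8*y - 40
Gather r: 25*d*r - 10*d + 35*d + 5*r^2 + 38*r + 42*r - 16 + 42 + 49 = 25*d + 5*r^2 + r*(25*d + 80) + 75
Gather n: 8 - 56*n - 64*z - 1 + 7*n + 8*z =-49*n - 56*z + 7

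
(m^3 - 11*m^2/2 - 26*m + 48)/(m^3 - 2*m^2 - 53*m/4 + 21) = 2*(m^2 - 4*m - 32)/(2*m^2 - m - 28)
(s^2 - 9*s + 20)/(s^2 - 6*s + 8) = (s - 5)/(s - 2)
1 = 1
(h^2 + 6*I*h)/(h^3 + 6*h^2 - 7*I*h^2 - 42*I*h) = (h + 6*I)/(h^2 + h*(6 - 7*I) - 42*I)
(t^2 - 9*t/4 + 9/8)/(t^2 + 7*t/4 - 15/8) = (2*t - 3)/(2*t + 5)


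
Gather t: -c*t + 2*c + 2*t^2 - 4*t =2*c + 2*t^2 + t*(-c - 4)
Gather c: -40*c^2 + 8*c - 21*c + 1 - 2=-40*c^2 - 13*c - 1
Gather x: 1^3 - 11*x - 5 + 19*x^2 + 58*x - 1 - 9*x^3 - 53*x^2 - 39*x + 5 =-9*x^3 - 34*x^2 + 8*x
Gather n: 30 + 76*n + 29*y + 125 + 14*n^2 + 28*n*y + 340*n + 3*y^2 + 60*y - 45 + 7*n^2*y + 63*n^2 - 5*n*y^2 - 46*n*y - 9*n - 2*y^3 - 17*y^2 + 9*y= n^2*(7*y + 77) + n*(-5*y^2 - 18*y + 407) - 2*y^3 - 14*y^2 + 98*y + 110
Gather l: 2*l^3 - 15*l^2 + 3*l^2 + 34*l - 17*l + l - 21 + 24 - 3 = 2*l^3 - 12*l^2 + 18*l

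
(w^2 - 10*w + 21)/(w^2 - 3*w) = (w - 7)/w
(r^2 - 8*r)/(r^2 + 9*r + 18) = r*(r - 8)/(r^2 + 9*r + 18)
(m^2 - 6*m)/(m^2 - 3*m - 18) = m/(m + 3)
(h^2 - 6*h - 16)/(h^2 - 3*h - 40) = (h + 2)/(h + 5)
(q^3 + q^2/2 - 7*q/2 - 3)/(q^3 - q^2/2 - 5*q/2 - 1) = (2*q + 3)/(2*q + 1)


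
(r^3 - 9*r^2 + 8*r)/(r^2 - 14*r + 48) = r*(r - 1)/(r - 6)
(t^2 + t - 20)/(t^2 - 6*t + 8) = (t + 5)/(t - 2)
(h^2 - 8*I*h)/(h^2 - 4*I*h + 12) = h*(h - 8*I)/(h^2 - 4*I*h + 12)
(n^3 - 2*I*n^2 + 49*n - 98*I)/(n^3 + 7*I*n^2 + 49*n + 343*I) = (n - 2*I)/(n + 7*I)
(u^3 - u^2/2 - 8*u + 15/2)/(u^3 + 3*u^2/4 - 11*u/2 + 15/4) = 2*(2*u - 5)/(4*u - 5)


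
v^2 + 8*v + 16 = (v + 4)^2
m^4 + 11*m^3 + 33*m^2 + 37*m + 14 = (m + 1)^2*(m + 2)*(m + 7)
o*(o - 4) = o^2 - 4*o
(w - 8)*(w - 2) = w^2 - 10*w + 16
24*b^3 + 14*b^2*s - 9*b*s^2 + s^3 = (-6*b + s)*(-4*b + s)*(b + s)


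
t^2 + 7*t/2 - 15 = (t - 5/2)*(t + 6)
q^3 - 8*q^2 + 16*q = q*(q - 4)^2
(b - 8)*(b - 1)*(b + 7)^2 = b^4 + 5*b^3 - 69*b^2 - 329*b + 392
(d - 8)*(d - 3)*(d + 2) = d^3 - 9*d^2 + 2*d + 48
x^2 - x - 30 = (x - 6)*(x + 5)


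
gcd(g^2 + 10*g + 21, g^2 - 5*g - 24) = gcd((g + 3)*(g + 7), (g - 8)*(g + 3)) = g + 3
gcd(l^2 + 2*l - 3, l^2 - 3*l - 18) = l + 3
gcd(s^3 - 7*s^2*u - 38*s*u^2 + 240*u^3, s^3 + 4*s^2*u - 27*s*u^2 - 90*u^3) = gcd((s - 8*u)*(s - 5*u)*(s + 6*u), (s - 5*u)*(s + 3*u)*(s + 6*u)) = s^2 + s*u - 30*u^2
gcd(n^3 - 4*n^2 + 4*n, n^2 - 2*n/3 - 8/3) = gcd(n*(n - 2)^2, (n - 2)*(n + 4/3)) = n - 2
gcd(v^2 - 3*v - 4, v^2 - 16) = v - 4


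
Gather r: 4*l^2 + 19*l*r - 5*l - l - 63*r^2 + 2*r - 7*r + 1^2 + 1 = 4*l^2 - 6*l - 63*r^2 + r*(19*l - 5) + 2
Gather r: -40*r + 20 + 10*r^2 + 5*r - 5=10*r^2 - 35*r + 15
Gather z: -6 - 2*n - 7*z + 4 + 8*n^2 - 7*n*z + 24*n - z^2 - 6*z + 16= 8*n^2 + 22*n - z^2 + z*(-7*n - 13) + 14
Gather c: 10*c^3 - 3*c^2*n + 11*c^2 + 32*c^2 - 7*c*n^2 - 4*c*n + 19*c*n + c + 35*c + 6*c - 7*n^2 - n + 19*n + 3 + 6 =10*c^3 + c^2*(43 - 3*n) + c*(-7*n^2 + 15*n + 42) - 7*n^2 + 18*n + 9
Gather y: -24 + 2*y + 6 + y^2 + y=y^2 + 3*y - 18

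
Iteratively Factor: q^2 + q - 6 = (q + 3)*(q - 2)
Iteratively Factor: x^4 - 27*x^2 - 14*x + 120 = (x - 5)*(x^3 + 5*x^2 - 2*x - 24) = (x - 5)*(x + 4)*(x^2 + x - 6) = (x - 5)*(x - 2)*(x + 4)*(x + 3)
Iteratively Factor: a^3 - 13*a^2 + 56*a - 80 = (a - 5)*(a^2 - 8*a + 16) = (a - 5)*(a - 4)*(a - 4)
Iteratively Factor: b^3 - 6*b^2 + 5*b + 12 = (b + 1)*(b^2 - 7*b + 12) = (b - 3)*(b + 1)*(b - 4)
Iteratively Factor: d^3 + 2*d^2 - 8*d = (d - 2)*(d^2 + 4*d) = d*(d - 2)*(d + 4)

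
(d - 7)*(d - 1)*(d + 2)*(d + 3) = d^4 - 3*d^3 - 27*d^2 - 13*d + 42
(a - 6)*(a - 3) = a^2 - 9*a + 18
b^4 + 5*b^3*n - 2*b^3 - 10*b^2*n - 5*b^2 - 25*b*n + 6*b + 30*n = (b - 3)*(b - 1)*(b + 2)*(b + 5*n)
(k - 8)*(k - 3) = k^2 - 11*k + 24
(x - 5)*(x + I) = x^2 - 5*x + I*x - 5*I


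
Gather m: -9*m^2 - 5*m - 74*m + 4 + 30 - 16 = -9*m^2 - 79*m + 18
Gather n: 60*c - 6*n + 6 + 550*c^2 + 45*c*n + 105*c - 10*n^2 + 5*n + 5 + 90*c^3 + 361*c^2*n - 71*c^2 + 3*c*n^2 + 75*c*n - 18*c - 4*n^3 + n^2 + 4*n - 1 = 90*c^3 + 479*c^2 + 147*c - 4*n^3 + n^2*(3*c - 9) + n*(361*c^2 + 120*c + 3) + 10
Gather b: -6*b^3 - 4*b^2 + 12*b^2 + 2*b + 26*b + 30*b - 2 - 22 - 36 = -6*b^3 + 8*b^2 + 58*b - 60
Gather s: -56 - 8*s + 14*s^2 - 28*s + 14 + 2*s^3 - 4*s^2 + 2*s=2*s^3 + 10*s^2 - 34*s - 42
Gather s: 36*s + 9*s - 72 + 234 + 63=45*s + 225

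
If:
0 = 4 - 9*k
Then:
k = 4/9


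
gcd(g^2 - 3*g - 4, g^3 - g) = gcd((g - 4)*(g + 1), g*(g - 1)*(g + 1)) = g + 1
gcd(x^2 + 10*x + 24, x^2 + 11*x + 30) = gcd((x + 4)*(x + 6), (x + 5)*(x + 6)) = x + 6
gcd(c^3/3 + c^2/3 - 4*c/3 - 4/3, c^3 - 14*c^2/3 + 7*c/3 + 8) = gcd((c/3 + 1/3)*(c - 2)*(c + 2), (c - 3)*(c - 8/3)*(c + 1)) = c + 1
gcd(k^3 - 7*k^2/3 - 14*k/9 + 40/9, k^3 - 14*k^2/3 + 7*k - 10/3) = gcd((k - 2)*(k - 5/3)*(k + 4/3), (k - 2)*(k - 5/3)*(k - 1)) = k^2 - 11*k/3 + 10/3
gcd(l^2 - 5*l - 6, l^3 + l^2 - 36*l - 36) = l^2 - 5*l - 6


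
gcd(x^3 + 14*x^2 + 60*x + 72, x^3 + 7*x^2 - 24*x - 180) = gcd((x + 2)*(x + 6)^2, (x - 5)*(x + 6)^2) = x^2 + 12*x + 36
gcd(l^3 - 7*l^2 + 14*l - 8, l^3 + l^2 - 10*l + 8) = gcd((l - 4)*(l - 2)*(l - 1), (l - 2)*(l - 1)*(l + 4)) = l^2 - 3*l + 2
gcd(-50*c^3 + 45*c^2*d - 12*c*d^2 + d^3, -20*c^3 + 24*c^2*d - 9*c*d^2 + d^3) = 10*c^2 - 7*c*d + d^2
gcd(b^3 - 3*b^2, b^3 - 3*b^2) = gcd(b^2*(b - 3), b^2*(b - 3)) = b^3 - 3*b^2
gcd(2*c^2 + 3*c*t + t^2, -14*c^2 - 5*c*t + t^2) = 2*c + t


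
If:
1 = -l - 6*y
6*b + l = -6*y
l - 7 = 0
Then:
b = 1/6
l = 7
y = -4/3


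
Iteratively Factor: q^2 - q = (q - 1)*(q)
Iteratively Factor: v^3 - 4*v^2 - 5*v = (v + 1)*(v^2 - 5*v) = (v - 5)*(v + 1)*(v)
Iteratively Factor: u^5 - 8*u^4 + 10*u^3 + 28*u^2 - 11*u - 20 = (u + 1)*(u^4 - 9*u^3 + 19*u^2 + 9*u - 20) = (u + 1)^2*(u^3 - 10*u^2 + 29*u - 20) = (u - 4)*(u + 1)^2*(u^2 - 6*u + 5) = (u - 4)*(u - 1)*(u + 1)^2*(u - 5)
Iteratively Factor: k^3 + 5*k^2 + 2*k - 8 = (k - 1)*(k^2 + 6*k + 8) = (k - 1)*(k + 4)*(k + 2)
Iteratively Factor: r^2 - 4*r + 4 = (r - 2)*(r - 2)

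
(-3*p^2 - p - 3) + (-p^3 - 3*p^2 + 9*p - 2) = -p^3 - 6*p^2 + 8*p - 5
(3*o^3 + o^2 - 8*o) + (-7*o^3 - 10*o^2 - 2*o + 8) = -4*o^3 - 9*o^2 - 10*o + 8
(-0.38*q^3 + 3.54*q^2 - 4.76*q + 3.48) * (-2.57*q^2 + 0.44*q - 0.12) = 0.9766*q^5 - 9.265*q^4 + 13.8364*q^3 - 11.4628*q^2 + 2.1024*q - 0.4176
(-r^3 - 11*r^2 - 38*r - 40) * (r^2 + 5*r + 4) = -r^5 - 16*r^4 - 97*r^3 - 274*r^2 - 352*r - 160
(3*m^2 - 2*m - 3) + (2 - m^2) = 2*m^2 - 2*m - 1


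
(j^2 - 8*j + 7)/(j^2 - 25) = (j^2 - 8*j + 7)/(j^2 - 25)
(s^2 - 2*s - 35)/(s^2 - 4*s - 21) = (s + 5)/(s + 3)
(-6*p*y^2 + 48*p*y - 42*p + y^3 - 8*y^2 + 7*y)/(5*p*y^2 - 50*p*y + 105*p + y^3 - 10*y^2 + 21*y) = (-6*p*y + 6*p + y^2 - y)/(5*p*y - 15*p + y^2 - 3*y)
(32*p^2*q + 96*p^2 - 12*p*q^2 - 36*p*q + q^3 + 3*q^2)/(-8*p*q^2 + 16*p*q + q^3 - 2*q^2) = (-4*p*q - 12*p + q^2 + 3*q)/(q*(q - 2))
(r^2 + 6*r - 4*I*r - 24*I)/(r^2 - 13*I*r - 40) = (r^2 + r*(6 - 4*I) - 24*I)/(r^2 - 13*I*r - 40)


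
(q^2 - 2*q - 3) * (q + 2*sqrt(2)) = q^3 - 2*q^2 + 2*sqrt(2)*q^2 - 4*sqrt(2)*q - 3*q - 6*sqrt(2)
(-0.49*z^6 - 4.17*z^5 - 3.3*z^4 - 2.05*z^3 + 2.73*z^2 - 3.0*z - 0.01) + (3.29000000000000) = -0.49*z^6 - 4.17*z^5 - 3.3*z^4 - 2.05*z^3 + 2.73*z^2 - 3.0*z + 3.28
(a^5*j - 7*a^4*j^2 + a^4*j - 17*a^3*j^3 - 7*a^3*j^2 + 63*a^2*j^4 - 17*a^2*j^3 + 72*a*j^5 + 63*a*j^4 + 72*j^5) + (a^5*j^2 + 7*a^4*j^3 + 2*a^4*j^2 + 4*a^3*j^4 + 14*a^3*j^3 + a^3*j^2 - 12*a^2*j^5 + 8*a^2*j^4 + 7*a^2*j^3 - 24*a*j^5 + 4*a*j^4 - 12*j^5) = a^5*j^2 + a^5*j + 7*a^4*j^3 - 5*a^4*j^2 + a^4*j + 4*a^3*j^4 - 3*a^3*j^3 - 6*a^3*j^2 - 12*a^2*j^5 + 71*a^2*j^4 - 10*a^2*j^3 + 48*a*j^5 + 67*a*j^4 + 60*j^5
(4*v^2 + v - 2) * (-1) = -4*v^2 - v + 2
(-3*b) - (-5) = 5 - 3*b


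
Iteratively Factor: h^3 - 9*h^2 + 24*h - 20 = (h - 2)*(h^2 - 7*h + 10) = (h - 2)^2*(h - 5)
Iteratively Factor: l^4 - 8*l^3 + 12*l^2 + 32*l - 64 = (l - 4)*(l^3 - 4*l^2 - 4*l + 16) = (l - 4)*(l - 2)*(l^2 - 2*l - 8) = (l - 4)^2*(l - 2)*(l + 2)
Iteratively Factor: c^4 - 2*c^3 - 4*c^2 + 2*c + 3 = (c - 1)*(c^3 - c^2 - 5*c - 3) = (c - 3)*(c - 1)*(c^2 + 2*c + 1) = (c - 3)*(c - 1)*(c + 1)*(c + 1)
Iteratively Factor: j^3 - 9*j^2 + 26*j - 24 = (j - 3)*(j^2 - 6*j + 8) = (j - 4)*(j - 3)*(j - 2)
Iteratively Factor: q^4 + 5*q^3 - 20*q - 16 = (q - 2)*(q^3 + 7*q^2 + 14*q + 8) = (q - 2)*(q + 1)*(q^2 + 6*q + 8) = (q - 2)*(q + 1)*(q + 4)*(q + 2)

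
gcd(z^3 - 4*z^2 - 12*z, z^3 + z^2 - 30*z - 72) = z - 6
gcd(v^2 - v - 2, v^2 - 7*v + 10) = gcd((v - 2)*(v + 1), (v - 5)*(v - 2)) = v - 2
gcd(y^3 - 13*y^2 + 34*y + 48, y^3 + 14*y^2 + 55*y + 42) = y + 1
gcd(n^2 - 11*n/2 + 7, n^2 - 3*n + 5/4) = 1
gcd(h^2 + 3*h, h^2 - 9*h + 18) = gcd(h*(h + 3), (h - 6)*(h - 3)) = 1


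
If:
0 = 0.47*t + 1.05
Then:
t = -2.23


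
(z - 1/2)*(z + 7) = z^2 + 13*z/2 - 7/2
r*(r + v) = r^2 + r*v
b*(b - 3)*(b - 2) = b^3 - 5*b^2 + 6*b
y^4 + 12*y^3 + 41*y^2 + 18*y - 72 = (y - 1)*(y + 3)*(y + 4)*(y + 6)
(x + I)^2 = x^2 + 2*I*x - 1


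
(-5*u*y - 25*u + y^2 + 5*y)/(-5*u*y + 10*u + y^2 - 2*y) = (y + 5)/(y - 2)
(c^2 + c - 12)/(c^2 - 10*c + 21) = (c + 4)/(c - 7)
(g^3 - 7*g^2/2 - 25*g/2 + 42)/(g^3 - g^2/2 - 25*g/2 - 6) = (2*g^2 + g - 21)/(2*g^2 + 7*g + 3)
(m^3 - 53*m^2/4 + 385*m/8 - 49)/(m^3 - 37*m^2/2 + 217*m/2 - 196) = (m - 7/4)/(m - 7)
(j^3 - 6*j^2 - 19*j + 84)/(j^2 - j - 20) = (j^2 - 10*j + 21)/(j - 5)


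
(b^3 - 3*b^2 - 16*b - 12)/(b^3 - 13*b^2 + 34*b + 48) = (b + 2)/(b - 8)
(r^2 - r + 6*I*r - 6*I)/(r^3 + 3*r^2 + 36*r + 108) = (r - 1)/(r^2 + r*(3 - 6*I) - 18*I)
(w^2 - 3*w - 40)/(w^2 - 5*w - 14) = (-w^2 + 3*w + 40)/(-w^2 + 5*w + 14)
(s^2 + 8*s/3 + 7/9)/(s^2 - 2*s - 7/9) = (3*s + 7)/(3*s - 7)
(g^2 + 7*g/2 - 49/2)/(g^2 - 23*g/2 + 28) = (g + 7)/(g - 8)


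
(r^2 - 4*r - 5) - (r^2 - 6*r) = 2*r - 5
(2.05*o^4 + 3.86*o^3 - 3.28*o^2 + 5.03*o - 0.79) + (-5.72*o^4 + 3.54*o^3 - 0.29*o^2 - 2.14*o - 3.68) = -3.67*o^4 + 7.4*o^3 - 3.57*o^2 + 2.89*o - 4.47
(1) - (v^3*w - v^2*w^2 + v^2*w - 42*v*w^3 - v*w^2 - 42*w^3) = -v^3*w + v^2*w^2 - v^2*w + 42*v*w^3 + v*w^2 + 42*w^3 + 1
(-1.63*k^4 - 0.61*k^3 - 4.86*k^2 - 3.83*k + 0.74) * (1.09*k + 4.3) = -1.7767*k^5 - 7.6739*k^4 - 7.9204*k^3 - 25.0727*k^2 - 15.6624*k + 3.182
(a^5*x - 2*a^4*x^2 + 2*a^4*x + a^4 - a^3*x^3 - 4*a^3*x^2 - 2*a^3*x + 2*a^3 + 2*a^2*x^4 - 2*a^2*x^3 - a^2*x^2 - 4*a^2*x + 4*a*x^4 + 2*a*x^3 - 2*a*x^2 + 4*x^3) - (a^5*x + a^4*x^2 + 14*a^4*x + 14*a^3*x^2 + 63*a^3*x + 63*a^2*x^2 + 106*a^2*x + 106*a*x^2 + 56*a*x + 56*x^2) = -3*a^4*x^2 - 12*a^4*x + a^4 - a^3*x^3 - 18*a^3*x^2 - 65*a^3*x + 2*a^3 + 2*a^2*x^4 - 2*a^2*x^3 - 64*a^2*x^2 - 110*a^2*x + 4*a*x^4 + 2*a*x^3 - 108*a*x^2 - 56*a*x + 4*x^3 - 56*x^2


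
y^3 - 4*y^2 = y^2*(y - 4)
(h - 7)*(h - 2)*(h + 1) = h^3 - 8*h^2 + 5*h + 14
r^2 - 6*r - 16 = (r - 8)*(r + 2)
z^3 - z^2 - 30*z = z*(z - 6)*(z + 5)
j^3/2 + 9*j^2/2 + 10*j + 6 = (j/2 + 1/2)*(j + 2)*(j + 6)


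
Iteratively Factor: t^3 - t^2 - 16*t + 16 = (t + 4)*(t^2 - 5*t + 4) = (t - 1)*(t + 4)*(t - 4)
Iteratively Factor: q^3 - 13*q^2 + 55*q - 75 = (q - 3)*(q^2 - 10*q + 25) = (q - 5)*(q - 3)*(q - 5)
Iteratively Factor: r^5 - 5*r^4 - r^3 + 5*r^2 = (r)*(r^4 - 5*r^3 - r^2 + 5*r) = r*(r + 1)*(r^3 - 6*r^2 + 5*r) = r*(r - 1)*(r + 1)*(r^2 - 5*r) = r^2*(r - 1)*(r + 1)*(r - 5)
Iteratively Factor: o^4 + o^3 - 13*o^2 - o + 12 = (o + 4)*(o^3 - 3*o^2 - o + 3) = (o - 1)*(o + 4)*(o^2 - 2*o - 3) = (o - 3)*(o - 1)*(o + 4)*(o + 1)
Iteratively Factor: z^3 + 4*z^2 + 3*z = (z + 1)*(z^2 + 3*z) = (z + 1)*(z + 3)*(z)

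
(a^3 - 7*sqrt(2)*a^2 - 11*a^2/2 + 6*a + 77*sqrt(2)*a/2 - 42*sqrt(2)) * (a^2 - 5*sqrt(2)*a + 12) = a^5 - 12*sqrt(2)*a^4 - 11*a^4/2 + 88*a^3 + 66*sqrt(2)*a^3 - 451*a^2 - 156*sqrt(2)*a^2 + 492*a + 462*sqrt(2)*a - 504*sqrt(2)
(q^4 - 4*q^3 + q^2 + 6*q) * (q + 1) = q^5 - 3*q^4 - 3*q^3 + 7*q^2 + 6*q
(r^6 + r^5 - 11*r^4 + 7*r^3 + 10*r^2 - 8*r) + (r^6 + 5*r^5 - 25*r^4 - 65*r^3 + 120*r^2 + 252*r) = 2*r^6 + 6*r^5 - 36*r^4 - 58*r^3 + 130*r^2 + 244*r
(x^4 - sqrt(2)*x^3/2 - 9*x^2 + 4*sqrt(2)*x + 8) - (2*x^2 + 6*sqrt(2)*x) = x^4 - sqrt(2)*x^3/2 - 11*x^2 - 2*sqrt(2)*x + 8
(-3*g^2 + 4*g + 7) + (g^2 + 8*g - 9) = -2*g^2 + 12*g - 2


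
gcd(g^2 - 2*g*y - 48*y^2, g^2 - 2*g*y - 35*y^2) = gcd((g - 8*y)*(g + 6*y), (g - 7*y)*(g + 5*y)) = 1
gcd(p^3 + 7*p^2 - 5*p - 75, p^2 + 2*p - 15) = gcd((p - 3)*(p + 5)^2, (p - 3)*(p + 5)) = p^2 + 2*p - 15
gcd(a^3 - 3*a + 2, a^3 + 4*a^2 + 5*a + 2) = a + 2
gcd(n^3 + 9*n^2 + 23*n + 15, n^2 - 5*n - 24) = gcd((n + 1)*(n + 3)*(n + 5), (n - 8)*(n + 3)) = n + 3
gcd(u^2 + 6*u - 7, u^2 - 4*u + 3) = u - 1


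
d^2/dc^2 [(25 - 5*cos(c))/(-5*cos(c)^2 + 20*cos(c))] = (8*(cos(c) - 5)*(cos(c) - 2)^2*sin(c)^2 - (cos(c) - 4)^2*cos(c)^3 + 2*(cos(c) - 4)*(10*cos(c) - 8*cos(2*c) + cos(3*c) + 1)*cos(c))/((cos(c) - 4)^3*cos(c)^3)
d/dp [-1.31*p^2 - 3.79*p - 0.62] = -2.62*p - 3.79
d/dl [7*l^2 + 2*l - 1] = 14*l + 2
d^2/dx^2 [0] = 0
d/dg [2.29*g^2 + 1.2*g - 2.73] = 4.58*g + 1.2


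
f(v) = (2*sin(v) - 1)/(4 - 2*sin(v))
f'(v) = 2*cos(v)/(4 - 2*sin(v)) + 2*(2*sin(v) - 1)*cos(v)/(4 - 2*sin(v))^2 = 3*cos(v)/(2*(sin(v) - 2)^2)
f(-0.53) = -0.40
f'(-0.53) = 0.21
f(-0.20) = -0.32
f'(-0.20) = 0.30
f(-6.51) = -0.33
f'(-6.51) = 0.30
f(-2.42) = -0.44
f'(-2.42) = -0.16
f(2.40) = 0.13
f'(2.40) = -0.63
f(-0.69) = -0.43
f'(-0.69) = 0.17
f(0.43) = -0.05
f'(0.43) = 0.54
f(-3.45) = -0.12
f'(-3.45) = -0.50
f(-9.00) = -0.38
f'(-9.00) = -0.23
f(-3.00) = -0.30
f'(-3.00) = -0.32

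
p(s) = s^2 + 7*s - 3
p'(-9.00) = -11.00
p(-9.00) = 15.00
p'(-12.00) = -17.00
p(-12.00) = 57.00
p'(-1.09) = 4.82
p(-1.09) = -9.44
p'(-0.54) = 5.92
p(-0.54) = -6.49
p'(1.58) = 10.16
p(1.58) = 10.56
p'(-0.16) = 6.68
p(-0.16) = -4.09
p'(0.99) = 8.98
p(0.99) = 4.91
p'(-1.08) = 4.84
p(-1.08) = -9.39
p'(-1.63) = 3.74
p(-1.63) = -11.75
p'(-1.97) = 3.06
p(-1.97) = -12.91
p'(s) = 2*s + 7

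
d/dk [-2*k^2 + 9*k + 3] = 9 - 4*k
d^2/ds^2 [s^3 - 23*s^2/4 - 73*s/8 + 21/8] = 6*s - 23/2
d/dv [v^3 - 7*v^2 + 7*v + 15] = 3*v^2 - 14*v + 7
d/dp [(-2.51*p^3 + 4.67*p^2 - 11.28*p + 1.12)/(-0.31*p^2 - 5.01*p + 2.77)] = (0.7781*p^4 + 25.1502*p^3 - 47.7516*p^2 + 26.5662*p - 25.6344)/(0.0961*p^4 + 3.1062*p^3 + 23.3827*p^2 - 27.7554*p + 7.6729)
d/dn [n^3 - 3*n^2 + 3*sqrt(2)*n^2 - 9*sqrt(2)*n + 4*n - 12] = 3*n^2 - 6*n + 6*sqrt(2)*n - 9*sqrt(2) + 4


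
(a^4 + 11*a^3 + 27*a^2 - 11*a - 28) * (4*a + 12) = 4*a^5 + 56*a^4 + 240*a^3 + 280*a^2 - 244*a - 336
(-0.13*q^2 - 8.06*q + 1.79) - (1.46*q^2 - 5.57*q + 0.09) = -1.59*q^2 - 2.49*q + 1.7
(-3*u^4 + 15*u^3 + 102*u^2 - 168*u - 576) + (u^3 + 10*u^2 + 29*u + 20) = -3*u^4 + 16*u^3 + 112*u^2 - 139*u - 556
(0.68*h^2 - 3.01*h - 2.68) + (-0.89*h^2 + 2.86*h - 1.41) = -0.21*h^2 - 0.15*h - 4.09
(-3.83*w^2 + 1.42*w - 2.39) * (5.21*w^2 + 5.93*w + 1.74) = -19.9543*w^4 - 15.3137*w^3 - 10.6955*w^2 - 11.7019*w - 4.1586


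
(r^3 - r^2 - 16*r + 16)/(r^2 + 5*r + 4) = (r^2 - 5*r + 4)/(r + 1)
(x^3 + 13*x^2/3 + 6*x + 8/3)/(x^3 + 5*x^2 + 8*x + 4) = (x + 4/3)/(x + 2)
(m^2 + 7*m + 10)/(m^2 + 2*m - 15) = (m + 2)/(m - 3)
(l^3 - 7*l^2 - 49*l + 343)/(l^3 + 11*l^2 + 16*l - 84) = (l^2 - 14*l + 49)/(l^2 + 4*l - 12)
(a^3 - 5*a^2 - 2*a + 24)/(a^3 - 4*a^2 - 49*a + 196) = (a^2 - a - 6)/(a^2 - 49)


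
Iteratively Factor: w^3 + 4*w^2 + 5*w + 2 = (w + 2)*(w^2 + 2*w + 1) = (w + 1)*(w + 2)*(w + 1)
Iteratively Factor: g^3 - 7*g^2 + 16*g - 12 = (g - 2)*(g^2 - 5*g + 6) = (g - 3)*(g - 2)*(g - 2)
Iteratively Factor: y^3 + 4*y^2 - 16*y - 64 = (y + 4)*(y^2 - 16) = (y + 4)^2*(y - 4)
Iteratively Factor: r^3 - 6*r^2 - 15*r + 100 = (r - 5)*(r^2 - r - 20) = (r - 5)*(r + 4)*(r - 5)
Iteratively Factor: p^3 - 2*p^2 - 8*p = (p - 4)*(p^2 + 2*p) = (p - 4)*(p + 2)*(p)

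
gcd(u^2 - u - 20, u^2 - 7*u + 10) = u - 5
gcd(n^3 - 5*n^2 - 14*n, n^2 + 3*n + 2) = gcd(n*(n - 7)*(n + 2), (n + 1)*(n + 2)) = n + 2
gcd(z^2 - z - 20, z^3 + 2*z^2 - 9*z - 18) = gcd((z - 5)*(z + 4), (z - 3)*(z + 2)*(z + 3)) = 1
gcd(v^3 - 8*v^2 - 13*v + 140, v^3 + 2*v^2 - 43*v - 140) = v^2 - 3*v - 28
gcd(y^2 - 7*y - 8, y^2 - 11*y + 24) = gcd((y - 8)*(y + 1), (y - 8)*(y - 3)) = y - 8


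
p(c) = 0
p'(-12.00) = 0.00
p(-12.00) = 0.00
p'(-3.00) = 0.00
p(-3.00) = 0.00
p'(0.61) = 0.00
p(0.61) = 0.00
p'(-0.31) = 0.00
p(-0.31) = 0.00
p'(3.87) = 0.00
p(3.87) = 0.00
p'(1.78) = 0.00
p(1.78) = 0.00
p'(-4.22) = 0.00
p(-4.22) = 0.00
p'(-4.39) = 0.00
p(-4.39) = 0.00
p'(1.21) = 0.00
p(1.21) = 0.00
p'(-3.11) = 0.00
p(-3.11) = 0.00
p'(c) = 0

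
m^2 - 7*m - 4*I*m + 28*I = (m - 7)*(m - 4*I)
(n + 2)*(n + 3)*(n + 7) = n^3 + 12*n^2 + 41*n + 42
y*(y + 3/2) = y^2 + 3*y/2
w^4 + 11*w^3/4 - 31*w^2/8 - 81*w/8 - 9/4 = (w - 2)*(w + 1/4)*(w + 3/2)*(w + 3)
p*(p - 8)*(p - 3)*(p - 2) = p^4 - 13*p^3 + 46*p^2 - 48*p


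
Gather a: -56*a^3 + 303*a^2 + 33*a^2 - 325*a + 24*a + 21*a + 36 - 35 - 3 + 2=-56*a^3 + 336*a^2 - 280*a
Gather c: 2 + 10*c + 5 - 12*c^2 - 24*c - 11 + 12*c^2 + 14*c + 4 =0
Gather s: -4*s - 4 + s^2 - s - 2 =s^2 - 5*s - 6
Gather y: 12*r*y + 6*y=y*(12*r + 6)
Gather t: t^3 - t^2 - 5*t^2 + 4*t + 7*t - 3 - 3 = t^3 - 6*t^2 + 11*t - 6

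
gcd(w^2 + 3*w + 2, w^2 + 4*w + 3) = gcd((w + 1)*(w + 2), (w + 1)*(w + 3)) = w + 1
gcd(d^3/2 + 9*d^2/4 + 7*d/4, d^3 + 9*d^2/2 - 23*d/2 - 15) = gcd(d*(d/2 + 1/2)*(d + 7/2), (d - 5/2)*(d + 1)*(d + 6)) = d + 1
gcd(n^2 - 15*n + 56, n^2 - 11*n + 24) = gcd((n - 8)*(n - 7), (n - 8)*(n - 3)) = n - 8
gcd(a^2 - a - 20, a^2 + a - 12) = a + 4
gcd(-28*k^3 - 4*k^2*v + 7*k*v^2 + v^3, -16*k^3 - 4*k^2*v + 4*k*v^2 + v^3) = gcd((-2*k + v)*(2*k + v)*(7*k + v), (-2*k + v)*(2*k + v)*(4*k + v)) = -4*k^2 + v^2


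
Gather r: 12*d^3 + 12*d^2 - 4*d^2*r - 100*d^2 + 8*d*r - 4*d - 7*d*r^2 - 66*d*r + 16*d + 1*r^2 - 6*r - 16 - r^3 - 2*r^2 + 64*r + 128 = 12*d^3 - 88*d^2 + 12*d - r^3 + r^2*(-7*d - 1) + r*(-4*d^2 - 58*d + 58) + 112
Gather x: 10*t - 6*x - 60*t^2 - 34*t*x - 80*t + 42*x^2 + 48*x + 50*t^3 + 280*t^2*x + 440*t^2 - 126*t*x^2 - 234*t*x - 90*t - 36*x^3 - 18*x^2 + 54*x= 50*t^3 + 380*t^2 - 160*t - 36*x^3 + x^2*(24 - 126*t) + x*(280*t^2 - 268*t + 96)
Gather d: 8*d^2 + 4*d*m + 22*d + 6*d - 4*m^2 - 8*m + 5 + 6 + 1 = 8*d^2 + d*(4*m + 28) - 4*m^2 - 8*m + 12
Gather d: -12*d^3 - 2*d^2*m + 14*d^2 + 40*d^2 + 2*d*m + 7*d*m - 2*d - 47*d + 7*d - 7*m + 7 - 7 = -12*d^3 + d^2*(54 - 2*m) + d*(9*m - 42) - 7*m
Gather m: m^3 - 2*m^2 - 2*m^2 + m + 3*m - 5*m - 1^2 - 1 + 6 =m^3 - 4*m^2 - m + 4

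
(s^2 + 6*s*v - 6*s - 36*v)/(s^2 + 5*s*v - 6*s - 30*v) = (s + 6*v)/(s + 5*v)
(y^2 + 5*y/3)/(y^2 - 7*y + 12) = y*(3*y + 5)/(3*(y^2 - 7*y + 12))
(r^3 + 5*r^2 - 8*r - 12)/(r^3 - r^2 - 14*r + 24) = (r^2 + 7*r + 6)/(r^2 + r - 12)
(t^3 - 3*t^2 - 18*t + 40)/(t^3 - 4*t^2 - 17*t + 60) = (t - 2)/(t - 3)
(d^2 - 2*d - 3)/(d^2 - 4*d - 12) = (-d^2 + 2*d + 3)/(-d^2 + 4*d + 12)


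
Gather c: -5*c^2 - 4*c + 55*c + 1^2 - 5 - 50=-5*c^2 + 51*c - 54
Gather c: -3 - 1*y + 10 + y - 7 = 0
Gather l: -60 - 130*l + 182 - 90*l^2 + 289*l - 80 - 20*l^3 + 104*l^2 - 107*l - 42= -20*l^3 + 14*l^2 + 52*l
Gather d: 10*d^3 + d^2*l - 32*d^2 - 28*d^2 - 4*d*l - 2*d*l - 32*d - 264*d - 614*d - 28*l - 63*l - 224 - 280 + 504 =10*d^3 + d^2*(l - 60) + d*(-6*l - 910) - 91*l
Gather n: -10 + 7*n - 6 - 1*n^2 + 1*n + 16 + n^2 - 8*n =0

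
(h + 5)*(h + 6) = h^2 + 11*h + 30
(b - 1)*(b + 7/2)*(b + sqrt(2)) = b^3 + sqrt(2)*b^2 + 5*b^2/2 - 7*b/2 + 5*sqrt(2)*b/2 - 7*sqrt(2)/2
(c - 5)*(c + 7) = c^2 + 2*c - 35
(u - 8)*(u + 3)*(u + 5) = u^3 - 49*u - 120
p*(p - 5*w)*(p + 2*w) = p^3 - 3*p^2*w - 10*p*w^2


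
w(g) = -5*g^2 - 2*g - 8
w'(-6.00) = 58.00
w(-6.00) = -176.00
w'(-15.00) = 148.00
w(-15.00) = -1103.00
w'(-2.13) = 19.30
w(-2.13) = -26.42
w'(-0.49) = 2.90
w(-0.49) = -8.22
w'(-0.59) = 3.90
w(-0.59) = -8.56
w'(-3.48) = 32.80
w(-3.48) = -61.59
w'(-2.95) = 27.50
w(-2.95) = -45.61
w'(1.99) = -21.90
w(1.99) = -31.78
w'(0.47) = -6.70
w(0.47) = -10.04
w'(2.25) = -24.50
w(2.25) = -37.81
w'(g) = -10*g - 2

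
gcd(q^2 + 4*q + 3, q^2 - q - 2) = q + 1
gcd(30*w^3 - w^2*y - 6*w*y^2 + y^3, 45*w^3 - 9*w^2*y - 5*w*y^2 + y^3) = 15*w^2 - 8*w*y + y^2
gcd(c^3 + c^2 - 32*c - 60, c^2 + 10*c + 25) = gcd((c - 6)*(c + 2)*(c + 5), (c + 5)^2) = c + 5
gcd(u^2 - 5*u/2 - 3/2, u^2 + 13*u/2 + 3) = u + 1/2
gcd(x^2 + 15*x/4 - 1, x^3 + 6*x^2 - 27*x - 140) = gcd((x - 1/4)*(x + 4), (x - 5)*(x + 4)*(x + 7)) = x + 4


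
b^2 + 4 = (b - 2*I)*(b + 2*I)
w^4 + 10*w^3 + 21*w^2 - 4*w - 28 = (w - 1)*(w + 2)^2*(w + 7)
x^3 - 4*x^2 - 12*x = x*(x - 6)*(x + 2)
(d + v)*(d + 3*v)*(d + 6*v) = d^3 + 10*d^2*v + 27*d*v^2 + 18*v^3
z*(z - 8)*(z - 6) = z^3 - 14*z^2 + 48*z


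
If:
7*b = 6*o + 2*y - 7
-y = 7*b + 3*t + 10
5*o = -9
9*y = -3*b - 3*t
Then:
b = -51/20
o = -9/5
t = 21/8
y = -1/40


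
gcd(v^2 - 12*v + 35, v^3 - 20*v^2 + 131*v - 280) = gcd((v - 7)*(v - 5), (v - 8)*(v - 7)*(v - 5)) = v^2 - 12*v + 35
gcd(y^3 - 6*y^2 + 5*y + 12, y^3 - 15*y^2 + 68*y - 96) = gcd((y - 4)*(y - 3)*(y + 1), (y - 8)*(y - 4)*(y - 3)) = y^2 - 7*y + 12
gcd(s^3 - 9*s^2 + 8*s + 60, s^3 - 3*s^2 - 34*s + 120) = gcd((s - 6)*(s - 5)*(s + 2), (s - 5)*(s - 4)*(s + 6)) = s - 5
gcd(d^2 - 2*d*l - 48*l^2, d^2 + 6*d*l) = d + 6*l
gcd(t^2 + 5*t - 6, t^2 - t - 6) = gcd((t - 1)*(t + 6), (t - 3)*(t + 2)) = 1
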